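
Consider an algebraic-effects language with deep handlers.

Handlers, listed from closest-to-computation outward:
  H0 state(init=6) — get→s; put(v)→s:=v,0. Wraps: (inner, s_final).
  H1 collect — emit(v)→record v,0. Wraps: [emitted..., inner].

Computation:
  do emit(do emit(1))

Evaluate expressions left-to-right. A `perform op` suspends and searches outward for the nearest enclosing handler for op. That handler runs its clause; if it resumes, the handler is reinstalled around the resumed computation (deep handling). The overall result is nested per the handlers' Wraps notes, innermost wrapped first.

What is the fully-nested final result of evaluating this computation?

Evaluation trace:
emit(1) @ H1 ⇒ out+=1
emit(0) @ H1 ⇒ out+=0
H0 returns (0, 6)
H1 returns [1, 0, (0, 6)]
= [1, 0, (0, 6)]

Answer: [1, 0, (0, 6)]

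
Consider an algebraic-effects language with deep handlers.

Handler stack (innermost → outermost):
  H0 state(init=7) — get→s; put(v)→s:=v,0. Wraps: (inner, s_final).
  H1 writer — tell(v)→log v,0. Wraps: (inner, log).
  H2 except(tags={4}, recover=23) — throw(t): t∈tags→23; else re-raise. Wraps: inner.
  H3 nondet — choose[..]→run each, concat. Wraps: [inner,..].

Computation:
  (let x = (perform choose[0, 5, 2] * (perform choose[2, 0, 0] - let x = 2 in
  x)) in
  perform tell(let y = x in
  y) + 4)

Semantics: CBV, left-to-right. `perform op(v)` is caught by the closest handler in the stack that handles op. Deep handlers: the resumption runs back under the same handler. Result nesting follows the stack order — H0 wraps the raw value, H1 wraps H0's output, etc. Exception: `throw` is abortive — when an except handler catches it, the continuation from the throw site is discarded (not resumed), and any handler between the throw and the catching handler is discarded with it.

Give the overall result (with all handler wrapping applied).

Working:
choose[0, 5, 2] @ H3
  branch[0] choose=0:
    choose[2, 0, 0] @ H3
      branch[0] choose=2:
        tell(0) @ H1 ⇒ log+=0
        H0 returns (4, 7)
        H1 returns ((4, 7), (0))
        H2 returns ((4, 7), (0))
        H3 returns [((4, 7), (0))]
      branch[1] choose=0:
        tell(0) @ H1 ⇒ log+=0
        H0 returns (4, 7)
        H1 returns ((4, 7), (0))
        H2 returns ((4, 7), (0))
        H3 returns [((4, 7), (0))]
      branch[2] choose=0:
        tell(0) @ H1 ⇒ log+=0
        H0 returns (4, 7)
        H1 returns ((4, 7), (0))
        H2 returns ((4, 7), (0))
        H3 returns [((4, 7), (0))]
  branch[1] choose=5:
    choose[2, 0, 0] @ H3
      branch[0] choose=2:
        tell(0) @ H1 ⇒ log+=0
        H0 returns (4, 7)
        H1 returns ((4, 7), (0))
        H2 returns ((4, 7), (0))
        H3 returns [((4, 7), (0))]
      branch[1] choose=0:
        tell(-10) @ H1 ⇒ log+=-10
        H0 returns (4, 7)
        H1 returns ((4, 7), (-10))
        H2 returns ((4, 7), (-10))
        H3 returns [((4, 7), (-10))]
      branch[2] choose=0:
        tell(-10) @ H1 ⇒ log+=-10
        H0 returns (4, 7)
        H1 returns ((4, 7), (-10))
        H2 returns ((4, 7), (-10))
        H3 returns [((4, 7), (-10))]
  branch[2] choose=2:
    choose[2, 0, 0] @ H3
      branch[0] choose=2:
        tell(0) @ H1 ⇒ log+=0
        H0 returns (4, 7)
        H1 returns ((4, 7), (0))
        H2 returns ((4, 7), (0))
        H3 returns [((4, 7), (0))]
      branch[1] choose=0:
        tell(-4) @ H1 ⇒ log+=-4
        H0 returns (4, 7)
        H1 returns ((4, 7), (-4))
        H2 returns ((4, 7), (-4))
        H3 returns [((4, 7), (-4))]
      branch[2] choose=0:
        tell(-4) @ H1 ⇒ log+=-4
        H0 returns (4, 7)
        H1 returns ((4, 7), (-4))
        H2 returns ((4, 7), (-4))
        H3 returns [((4, 7), (-4))]
= [((4, 7), (0)), ((4, 7), (0)), ((4, 7), (0)), ((4, 7), (0)), ((4, 7), (-10)), ((4, 7), (-10)), ((4, 7), (0)), ((4, 7), (-4)), ((4, 7), (-4))]

Answer: [((4, 7), (0)), ((4, 7), (0)), ((4, 7), (0)), ((4, 7), (0)), ((4, 7), (-10)), ((4, 7), (-10)), ((4, 7), (0)), ((4, 7), (-4)), ((4, 7), (-4))]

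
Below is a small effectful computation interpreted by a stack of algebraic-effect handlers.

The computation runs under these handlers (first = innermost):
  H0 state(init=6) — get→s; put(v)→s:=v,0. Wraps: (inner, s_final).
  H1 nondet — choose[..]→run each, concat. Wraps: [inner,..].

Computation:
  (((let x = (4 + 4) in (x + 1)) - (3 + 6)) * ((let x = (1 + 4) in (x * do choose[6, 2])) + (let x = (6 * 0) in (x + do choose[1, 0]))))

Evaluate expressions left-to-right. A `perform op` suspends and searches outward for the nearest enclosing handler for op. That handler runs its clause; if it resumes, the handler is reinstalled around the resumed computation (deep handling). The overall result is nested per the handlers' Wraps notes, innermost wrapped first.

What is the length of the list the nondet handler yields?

Evaluation trace:
choose[6, 2] @ H1
  branch[0] choose=6:
    choose[1, 0] @ H1
      branch[0] choose=1:
        H0 returns (0, 6)
        H1 returns [(0, 6)]
      branch[1] choose=0:
        H0 returns (0, 6)
        H1 returns [(0, 6)]
  branch[1] choose=2:
    choose[1, 0] @ H1
      branch[0] choose=1:
        H0 returns (0, 6)
        H1 returns [(0, 6)]
      branch[1] choose=0:
        H0 returns (0, 6)
        H1 returns [(0, 6)]
= [(0, 6), (0, 6), (0, 6), (0, 6)]

Answer: 4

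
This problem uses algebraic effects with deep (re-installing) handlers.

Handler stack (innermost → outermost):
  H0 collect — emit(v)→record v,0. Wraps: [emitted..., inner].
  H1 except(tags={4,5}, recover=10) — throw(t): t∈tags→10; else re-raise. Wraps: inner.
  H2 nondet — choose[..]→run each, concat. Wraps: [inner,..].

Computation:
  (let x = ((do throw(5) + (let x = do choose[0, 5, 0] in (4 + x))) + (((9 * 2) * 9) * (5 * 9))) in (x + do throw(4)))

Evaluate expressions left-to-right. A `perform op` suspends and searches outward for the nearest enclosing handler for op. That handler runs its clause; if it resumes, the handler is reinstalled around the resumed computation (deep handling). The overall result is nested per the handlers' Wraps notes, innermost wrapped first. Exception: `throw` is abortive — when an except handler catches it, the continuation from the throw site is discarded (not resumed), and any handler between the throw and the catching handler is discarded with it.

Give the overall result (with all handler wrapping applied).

Answer: [10]

Working:
throw(5) @ H1 caught ⇒ 10
H2 returns [10]
= [10]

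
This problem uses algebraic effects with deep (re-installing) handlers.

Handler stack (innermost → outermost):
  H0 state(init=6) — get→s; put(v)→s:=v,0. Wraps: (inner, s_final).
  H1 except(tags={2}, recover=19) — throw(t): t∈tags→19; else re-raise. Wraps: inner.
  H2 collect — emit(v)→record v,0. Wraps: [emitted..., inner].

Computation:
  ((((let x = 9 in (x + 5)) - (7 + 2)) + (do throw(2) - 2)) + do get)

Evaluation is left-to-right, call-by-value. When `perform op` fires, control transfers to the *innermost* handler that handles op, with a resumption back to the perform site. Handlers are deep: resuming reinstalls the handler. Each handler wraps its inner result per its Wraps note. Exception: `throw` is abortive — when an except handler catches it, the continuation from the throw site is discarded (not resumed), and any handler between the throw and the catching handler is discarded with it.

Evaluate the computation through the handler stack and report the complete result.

Answer: [19]

Evaluation trace:
throw(2) @ H1 caught ⇒ 19
H2 returns [19]
= [19]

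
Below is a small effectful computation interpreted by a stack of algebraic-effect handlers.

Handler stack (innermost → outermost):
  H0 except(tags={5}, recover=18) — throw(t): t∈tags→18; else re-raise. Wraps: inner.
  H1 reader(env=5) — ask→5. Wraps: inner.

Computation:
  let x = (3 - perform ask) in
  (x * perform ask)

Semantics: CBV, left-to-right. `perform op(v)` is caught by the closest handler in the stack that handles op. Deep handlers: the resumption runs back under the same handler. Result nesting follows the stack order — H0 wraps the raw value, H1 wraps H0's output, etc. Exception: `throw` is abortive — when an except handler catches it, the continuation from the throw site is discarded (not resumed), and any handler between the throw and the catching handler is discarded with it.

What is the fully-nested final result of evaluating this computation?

Working:
ask @ H1 ⇒ 5
ask @ H1 ⇒ 5
H0 returns -10
H1 returns -10
= -10

Answer: -10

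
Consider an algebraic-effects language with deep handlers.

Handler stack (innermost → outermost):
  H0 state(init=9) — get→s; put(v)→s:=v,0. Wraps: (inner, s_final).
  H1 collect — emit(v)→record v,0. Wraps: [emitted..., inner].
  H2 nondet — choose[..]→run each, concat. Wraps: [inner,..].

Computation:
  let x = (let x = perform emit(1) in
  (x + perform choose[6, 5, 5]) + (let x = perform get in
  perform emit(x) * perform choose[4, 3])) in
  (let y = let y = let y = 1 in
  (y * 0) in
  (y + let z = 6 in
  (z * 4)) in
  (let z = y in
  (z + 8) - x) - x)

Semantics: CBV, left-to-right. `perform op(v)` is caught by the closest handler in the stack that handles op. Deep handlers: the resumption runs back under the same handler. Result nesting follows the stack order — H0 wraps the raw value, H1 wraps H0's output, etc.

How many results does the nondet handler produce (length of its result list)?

Answer: 6

Step-by-step:
emit(1) @ H1 ⇒ out+=1
choose[6, 5, 5] @ H2
  branch[0] choose=6:
    get @ H0 ⇒ 9
    emit(9) @ H1 ⇒ out+=9
    choose[4, 3] @ H2
      branch[0] choose=4:
        H0 returns (20, 9)
        H1 returns [1, 9, (20, 9)]
        H2 returns [[1, 9, (20, 9)]]
      branch[1] choose=3:
        H0 returns (20, 9)
        H1 returns [1, 9, (20, 9)]
        H2 returns [[1, 9, (20, 9)]]
  branch[1] choose=5:
    get @ H0 ⇒ 9
    emit(9) @ H1 ⇒ out+=9
    choose[4, 3] @ H2
      branch[0] choose=4:
        H0 returns (22, 9)
        H1 returns [1, 9, (22, 9)]
        H2 returns [[1, 9, (22, 9)]]
      branch[1] choose=3:
        H0 returns (22, 9)
        H1 returns [1, 9, (22, 9)]
        H2 returns [[1, 9, (22, 9)]]
  branch[2] choose=5:
    get @ H0 ⇒ 9
    emit(9) @ H1 ⇒ out+=9
    choose[4, 3] @ H2
      branch[0] choose=4:
        H0 returns (22, 9)
        H1 returns [1, 9, (22, 9)]
        H2 returns [[1, 9, (22, 9)]]
      branch[1] choose=3:
        H0 returns (22, 9)
        H1 returns [1, 9, (22, 9)]
        H2 returns [[1, 9, (22, 9)]]
= [[1, 9, (20, 9)], [1, 9, (20, 9)], [1, 9, (22, 9)], [1, 9, (22, 9)], [1, 9, (22, 9)], [1, 9, (22, 9)]]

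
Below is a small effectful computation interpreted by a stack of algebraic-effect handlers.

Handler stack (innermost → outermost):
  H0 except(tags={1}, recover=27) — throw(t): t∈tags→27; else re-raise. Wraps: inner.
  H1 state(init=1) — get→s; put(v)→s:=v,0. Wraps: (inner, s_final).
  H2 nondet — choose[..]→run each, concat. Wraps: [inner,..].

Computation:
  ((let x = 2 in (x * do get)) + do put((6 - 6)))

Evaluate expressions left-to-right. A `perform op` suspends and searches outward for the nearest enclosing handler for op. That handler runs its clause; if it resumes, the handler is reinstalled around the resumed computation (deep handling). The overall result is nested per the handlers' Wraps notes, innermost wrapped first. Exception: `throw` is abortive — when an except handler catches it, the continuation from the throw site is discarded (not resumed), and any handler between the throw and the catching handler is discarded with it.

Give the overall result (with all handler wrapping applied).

Answer: [(2, 0)]

Working:
get @ H1 ⇒ 1
put(0) @ H1 ⇒ s:=0
H0 returns 2
H1 returns (2, 0)
H2 returns [(2, 0)]
= [(2, 0)]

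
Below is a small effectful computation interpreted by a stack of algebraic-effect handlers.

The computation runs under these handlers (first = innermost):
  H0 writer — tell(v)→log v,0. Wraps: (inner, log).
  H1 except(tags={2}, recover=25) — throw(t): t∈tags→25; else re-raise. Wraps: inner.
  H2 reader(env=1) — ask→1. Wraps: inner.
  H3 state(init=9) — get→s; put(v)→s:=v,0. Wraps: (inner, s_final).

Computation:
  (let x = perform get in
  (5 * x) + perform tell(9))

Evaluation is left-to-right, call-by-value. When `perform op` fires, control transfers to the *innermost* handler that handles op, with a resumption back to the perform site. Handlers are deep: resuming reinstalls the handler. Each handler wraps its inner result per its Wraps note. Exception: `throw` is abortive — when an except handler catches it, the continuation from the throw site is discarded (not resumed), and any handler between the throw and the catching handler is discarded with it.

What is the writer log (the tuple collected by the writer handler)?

Step-by-step:
get @ H3 ⇒ 9
tell(9) @ H0 ⇒ log+=9
H0 returns (45, (9))
H1 returns (45, (9))
H2 returns (45, (9))
H3 returns ((45, (9)), 9)
= ((45, (9)), 9)

Answer: (9)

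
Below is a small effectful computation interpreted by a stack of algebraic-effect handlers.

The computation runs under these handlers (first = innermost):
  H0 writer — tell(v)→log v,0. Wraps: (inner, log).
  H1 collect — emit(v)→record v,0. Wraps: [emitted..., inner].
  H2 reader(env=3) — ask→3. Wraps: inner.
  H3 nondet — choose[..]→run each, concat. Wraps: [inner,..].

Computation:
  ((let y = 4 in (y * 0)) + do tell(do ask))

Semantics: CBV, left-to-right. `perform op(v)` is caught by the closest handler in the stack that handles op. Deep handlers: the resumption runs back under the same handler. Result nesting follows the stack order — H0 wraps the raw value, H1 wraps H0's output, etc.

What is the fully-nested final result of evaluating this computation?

Answer: [[(0, (3))]]

Step-by-step:
ask @ H2 ⇒ 3
tell(3) @ H0 ⇒ log+=3
H0 returns (0, (3))
H1 returns [(0, (3))]
H2 returns [(0, (3))]
H3 returns [[(0, (3))]]
= [[(0, (3))]]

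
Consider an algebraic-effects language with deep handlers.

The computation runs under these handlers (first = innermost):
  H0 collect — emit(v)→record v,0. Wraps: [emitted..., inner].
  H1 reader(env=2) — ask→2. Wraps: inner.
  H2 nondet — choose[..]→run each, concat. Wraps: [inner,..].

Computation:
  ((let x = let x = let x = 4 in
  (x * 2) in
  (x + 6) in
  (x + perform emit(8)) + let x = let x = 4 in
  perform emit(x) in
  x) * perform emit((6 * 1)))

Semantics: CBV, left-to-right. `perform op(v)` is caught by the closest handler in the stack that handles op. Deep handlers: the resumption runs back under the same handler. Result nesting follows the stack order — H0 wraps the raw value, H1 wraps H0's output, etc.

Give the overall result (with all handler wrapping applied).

Answer: [[8, 4, 6, 0]]

Working:
emit(8) @ H0 ⇒ out+=8
emit(4) @ H0 ⇒ out+=4
emit(6) @ H0 ⇒ out+=6
H0 returns [8, 4, 6, 0]
H1 returns [8, 4, 6, 0]
H2 returns [[8, 4, 6, 0]]
= [[8, 4, 6, 0]]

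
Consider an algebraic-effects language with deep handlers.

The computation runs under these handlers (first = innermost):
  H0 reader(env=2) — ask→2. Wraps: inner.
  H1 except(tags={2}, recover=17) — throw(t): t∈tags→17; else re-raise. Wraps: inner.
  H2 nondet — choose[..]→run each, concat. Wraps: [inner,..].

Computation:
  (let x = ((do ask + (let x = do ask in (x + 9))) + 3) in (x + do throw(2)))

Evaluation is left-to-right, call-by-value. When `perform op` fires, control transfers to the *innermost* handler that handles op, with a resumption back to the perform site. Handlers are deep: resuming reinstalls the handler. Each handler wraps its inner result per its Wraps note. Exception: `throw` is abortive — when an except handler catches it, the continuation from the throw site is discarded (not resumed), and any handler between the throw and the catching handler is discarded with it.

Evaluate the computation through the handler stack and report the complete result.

Answer: [17]

Working:
ask @ H0 ⇒ 2
ask @ H0 ⇒ 2
throw(2) @ H1 caught ⇒ 17
H2 returns [17]
= [17]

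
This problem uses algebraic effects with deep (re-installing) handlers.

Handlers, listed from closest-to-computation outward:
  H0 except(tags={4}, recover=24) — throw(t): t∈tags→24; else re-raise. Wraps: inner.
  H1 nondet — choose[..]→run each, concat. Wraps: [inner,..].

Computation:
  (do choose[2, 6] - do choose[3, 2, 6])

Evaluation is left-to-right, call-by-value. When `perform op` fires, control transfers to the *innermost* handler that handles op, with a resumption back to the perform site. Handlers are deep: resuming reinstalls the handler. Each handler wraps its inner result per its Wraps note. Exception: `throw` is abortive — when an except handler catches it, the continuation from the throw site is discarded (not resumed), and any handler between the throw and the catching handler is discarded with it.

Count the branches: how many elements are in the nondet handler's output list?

Working:
choose[2, 6] @ H1
  branch[0] choose=2:
    choose[3, 2, 6] @ H1
      branch[0] choose=3:
        H0 returns -1
        H1 returns [-1]
      branch[1] choose=2:
        H0 returns 0
        H1 returns [0]
      branch[2] choose=6:
        H0 returns -4
        H1 returns [-4]
  branch[1] choose=6:
    choose[3, 2, 6] @ H1
      branch[0] choose=3:
        H0 returns 3
        H1 returns [3]
      branch[1] choose=2:
        H0 returns 4
        H1 returns [4]
      branch[2] choose=6:
        H0 returns 0
        H1 returns [0]
= [-1, 0, -4, 3, 4, 0]

Answer: 6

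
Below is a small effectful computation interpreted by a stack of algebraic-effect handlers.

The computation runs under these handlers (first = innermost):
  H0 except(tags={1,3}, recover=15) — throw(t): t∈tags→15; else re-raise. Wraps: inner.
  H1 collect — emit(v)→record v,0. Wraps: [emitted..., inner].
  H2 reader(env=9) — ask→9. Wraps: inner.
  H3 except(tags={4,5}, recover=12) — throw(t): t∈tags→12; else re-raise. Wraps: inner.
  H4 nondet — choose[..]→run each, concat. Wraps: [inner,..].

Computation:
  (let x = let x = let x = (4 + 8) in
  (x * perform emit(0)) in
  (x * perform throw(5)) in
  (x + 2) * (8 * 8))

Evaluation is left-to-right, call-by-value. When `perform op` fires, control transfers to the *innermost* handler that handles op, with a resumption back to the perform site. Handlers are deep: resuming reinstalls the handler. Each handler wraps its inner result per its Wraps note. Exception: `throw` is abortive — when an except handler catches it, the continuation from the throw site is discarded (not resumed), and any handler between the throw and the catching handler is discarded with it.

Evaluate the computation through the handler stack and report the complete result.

Working:
emit(0) @ H1 ⇒ out+=0
throw(5) @ H0 re-raised
throw(5) @ H3 caught ⇒ 12
H4 returns [12]
= [12]

Answer: [12]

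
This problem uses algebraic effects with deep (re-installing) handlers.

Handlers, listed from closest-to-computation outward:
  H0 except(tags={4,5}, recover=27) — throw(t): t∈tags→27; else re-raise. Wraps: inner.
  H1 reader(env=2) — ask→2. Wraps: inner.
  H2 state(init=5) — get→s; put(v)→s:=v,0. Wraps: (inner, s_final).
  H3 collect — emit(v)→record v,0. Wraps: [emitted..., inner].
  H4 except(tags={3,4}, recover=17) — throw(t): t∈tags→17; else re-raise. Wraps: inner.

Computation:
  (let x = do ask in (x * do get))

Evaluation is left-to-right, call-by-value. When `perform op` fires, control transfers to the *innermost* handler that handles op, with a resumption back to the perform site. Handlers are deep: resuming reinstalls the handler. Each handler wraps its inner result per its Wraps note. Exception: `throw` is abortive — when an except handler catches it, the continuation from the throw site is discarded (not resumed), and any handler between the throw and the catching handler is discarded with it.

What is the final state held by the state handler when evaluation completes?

Working:
ask @ H1 ⇒ 2
get @ H2 ⇒ 5
H0 returns 10
H1 returns 10
H2 returns (10, 5)
H3 returns [(10, 5)]
H4 returns [(10, 5)]
= [(10, 5)]

Answer: 5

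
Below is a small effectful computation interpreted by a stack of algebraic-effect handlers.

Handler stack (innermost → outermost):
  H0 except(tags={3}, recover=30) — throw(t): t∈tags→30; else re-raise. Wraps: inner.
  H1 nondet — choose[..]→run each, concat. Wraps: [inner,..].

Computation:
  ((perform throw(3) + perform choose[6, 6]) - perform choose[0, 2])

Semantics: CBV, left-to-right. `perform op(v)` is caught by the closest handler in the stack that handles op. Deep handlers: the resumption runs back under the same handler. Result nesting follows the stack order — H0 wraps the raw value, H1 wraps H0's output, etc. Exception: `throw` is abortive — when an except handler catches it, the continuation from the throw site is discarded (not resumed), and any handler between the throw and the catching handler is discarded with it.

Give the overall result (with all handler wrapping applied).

Answer: [30]

Evaluation trace:
throw(3) @ H0 caught ⇒ 30
H1 returns [30]
= [30]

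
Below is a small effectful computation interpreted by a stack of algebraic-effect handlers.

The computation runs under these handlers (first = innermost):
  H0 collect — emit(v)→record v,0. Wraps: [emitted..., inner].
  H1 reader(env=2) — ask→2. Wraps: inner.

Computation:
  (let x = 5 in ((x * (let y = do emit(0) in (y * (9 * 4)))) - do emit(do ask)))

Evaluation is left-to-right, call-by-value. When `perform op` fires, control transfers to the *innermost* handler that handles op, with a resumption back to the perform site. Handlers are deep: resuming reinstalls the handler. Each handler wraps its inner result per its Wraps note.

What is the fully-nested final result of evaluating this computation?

Step-by-step:
emit(0) @ H0 ⇒ out+=0
ask @ H1 ⇒ 2
emit(2) @ H0 ⇒ out+=2
H0 returns [0, 2, 0]
H1 returns [0, 2, 0]
= [0, 2, 0]

Answer: [0, 2, 0]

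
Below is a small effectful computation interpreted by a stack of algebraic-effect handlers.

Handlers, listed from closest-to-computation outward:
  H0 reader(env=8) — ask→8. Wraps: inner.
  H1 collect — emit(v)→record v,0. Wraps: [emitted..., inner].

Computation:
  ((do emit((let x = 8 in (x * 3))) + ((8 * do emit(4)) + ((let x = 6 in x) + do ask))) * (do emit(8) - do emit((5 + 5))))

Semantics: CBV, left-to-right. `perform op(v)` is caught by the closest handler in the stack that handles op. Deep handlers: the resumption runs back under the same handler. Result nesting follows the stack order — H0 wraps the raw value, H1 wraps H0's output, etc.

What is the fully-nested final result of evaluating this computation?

Evaluation trace:
emit(24) @ H1 ⇒ out+=24
emit(4) @ H1 ⇒ out+=4
ask @ H0 ⇒ 8
emit(8) @ H1 ⇒ out+=8
emit(10) @ H1 ⇒ out+=10
H0 returns 0
H1 returns [24, 4, 8, 10, 0]
= [24, 4, 8, 10, 0]

Answer: [24, 4, 8, 10, 0]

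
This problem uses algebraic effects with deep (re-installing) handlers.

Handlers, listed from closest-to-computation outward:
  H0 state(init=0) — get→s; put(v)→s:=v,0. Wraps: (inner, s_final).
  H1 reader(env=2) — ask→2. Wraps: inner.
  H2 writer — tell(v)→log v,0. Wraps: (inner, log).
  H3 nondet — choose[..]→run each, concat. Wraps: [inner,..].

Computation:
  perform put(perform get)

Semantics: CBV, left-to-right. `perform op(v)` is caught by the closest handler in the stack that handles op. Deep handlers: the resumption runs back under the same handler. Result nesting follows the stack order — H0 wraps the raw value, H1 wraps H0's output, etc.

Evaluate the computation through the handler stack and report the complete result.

Step-by-step:
get @ H0 ⇒ 0
put(0) @ H0 ⇒ s:=0
H0 returns (0, 0)
H1 returns (0, 0)
H2 returns ((0, 0), ())
H3 returns [((0, 0), ())]
= [((0, 0), ())]

Answer: [((0, 0), ())]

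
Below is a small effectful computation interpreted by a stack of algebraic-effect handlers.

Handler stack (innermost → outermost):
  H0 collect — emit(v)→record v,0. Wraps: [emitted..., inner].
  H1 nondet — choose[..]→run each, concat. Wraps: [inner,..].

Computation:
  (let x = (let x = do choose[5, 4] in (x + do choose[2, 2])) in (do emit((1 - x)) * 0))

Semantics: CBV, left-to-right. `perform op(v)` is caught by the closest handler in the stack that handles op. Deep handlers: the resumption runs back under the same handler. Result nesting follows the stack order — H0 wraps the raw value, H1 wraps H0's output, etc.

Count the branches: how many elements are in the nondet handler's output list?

Answer: 4

Evaluation trace:
choose[5, 4] @ H1
  branch[0] choose=5:
    choose[2, 2] @ H1
      branch[0] choose=2:
        emit(-6) @ H0 ⇒ out+=-6
        H0 returns [-6, 0]
        H1 returns [[-6, 0]]
      branch[1] choose=2:
        emit(-6) @ H0 ⇒ out+=-6
        H0 returns [-6, 0]
        H1 returns [[-6, 0]]
  branch[1] choose=4:
    choose[2, 2] @ H1
      branch[0] choose=2:
        emit(-5) @ H0 ⇒ out+=-5
        H0 returns [-5, 0]
        H1 returns [[-5, 0]]
      branch[1] choose=2:
        emit(-5) @ H0 ⇒ out+=-5
        H0 returns [-5, 0]
        H1 returns [[-5, 0]]
= [[-6, 0], [-6, 0], [-5, 0], [-5, 0]]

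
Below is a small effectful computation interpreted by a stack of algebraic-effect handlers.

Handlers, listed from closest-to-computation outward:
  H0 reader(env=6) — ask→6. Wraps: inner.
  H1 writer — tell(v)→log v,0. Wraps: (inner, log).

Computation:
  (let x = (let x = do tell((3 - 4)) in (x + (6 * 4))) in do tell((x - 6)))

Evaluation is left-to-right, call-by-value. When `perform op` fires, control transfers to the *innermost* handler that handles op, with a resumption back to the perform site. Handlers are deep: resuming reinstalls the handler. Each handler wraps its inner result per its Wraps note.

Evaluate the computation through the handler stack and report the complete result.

Evaluation trace:
tell(-1) @ H1 ⇒ log+=-1
tell(18) @ H1 ⇒ log+=18
H0 returns 0
H1 returns (0, (-1, 18))
= (0, (-1, 18))

Answer: (0, (-1, 18))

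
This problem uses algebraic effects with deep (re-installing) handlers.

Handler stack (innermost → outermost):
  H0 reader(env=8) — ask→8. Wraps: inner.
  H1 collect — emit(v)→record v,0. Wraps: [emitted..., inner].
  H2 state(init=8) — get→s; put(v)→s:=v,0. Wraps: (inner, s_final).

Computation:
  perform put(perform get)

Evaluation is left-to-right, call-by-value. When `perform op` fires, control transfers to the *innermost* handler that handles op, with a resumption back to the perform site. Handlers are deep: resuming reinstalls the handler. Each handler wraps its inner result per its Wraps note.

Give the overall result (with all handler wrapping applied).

Working:
get @ H2 ⇒ 8
put(8) @ H2 ⇒ s:=8
H0 returns 0
H1 returns [0]
H2 returns ([0], 8)
= ([0], 8)

Answer: ([0], 8)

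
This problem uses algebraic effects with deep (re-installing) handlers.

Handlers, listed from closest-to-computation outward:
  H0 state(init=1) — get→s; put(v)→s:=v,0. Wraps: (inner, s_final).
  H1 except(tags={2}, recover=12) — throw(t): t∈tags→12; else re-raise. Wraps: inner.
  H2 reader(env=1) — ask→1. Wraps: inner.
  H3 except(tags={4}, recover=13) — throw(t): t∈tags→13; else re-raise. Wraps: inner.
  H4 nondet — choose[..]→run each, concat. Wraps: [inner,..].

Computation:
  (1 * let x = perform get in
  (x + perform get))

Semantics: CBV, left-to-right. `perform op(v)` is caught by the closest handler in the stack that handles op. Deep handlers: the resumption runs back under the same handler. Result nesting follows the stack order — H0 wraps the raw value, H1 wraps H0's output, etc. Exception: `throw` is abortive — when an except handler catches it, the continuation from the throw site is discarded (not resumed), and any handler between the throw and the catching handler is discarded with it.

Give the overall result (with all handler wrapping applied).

Answer: [(2, 1)]

Evaluation trace:
get @ H0 ⇒ 1
get @ H0 ⇒ 1
H0 returns (2, 1)
H1 returns (2, 1)
H2 returns (2, 1)
H3 returns (2, 1)
H4 returns [(2, 1)]
= [(2, 1)]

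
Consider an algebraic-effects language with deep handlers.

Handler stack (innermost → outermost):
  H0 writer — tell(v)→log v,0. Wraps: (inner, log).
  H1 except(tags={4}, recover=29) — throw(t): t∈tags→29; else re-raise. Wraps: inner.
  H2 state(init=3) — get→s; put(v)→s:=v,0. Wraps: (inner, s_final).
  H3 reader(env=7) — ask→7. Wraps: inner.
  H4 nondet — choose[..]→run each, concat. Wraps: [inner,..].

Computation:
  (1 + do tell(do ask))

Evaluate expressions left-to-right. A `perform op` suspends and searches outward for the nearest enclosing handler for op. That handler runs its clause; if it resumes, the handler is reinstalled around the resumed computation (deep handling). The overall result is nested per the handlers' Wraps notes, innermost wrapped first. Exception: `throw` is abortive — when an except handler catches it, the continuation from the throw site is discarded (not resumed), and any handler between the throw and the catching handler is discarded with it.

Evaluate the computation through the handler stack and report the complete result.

Working:
ask @ H3 ⇒ 7
tell(7) @ H0 ⇒ log+=7
H0 returns (1, (7))
H1 returns (1, (7))
H2 returns ((1, (7)), 3)
H3 returns ((1, (7)), 3)
H4 returns [((1, (7)), 3)]
= [((1, (7)), 3)]

Answer: [((1, (7)), 3)]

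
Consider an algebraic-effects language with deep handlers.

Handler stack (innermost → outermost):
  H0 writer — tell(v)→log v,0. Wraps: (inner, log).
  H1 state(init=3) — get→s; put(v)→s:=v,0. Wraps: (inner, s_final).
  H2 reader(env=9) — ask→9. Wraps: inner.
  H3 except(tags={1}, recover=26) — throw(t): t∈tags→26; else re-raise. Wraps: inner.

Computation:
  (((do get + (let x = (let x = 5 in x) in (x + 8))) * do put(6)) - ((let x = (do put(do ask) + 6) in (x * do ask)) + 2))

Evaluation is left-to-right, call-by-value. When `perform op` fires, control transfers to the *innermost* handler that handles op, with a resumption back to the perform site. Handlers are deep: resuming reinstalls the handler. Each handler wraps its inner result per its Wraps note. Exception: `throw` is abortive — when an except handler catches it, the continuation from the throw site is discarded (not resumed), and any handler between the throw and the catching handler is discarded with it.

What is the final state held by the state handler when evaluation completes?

Answer: 9

Working:
get @ H1 ⇒ 3
put(6) @ H1 ⇒ s:=6
ask @ H2 ⇒ 9
put(9) @ H1 ⇒ s:=9
ask @ H2 ⇒ 9
H0 returns (-56, ())
H1 returns ((-56, ()), 9)
H2 returns ((-56, ()), 9)
H3 returns ((-56, ()), 9)
= ((-56, ()), 9)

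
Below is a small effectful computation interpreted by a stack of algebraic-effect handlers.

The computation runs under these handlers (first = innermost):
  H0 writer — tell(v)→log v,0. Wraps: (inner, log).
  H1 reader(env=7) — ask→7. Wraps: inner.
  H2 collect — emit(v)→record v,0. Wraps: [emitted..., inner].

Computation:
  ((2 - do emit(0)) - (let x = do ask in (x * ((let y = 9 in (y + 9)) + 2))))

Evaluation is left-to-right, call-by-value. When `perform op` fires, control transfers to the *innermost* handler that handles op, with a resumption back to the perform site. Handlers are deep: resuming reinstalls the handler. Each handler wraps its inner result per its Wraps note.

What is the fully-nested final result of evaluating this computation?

Answer: [0, (-138, ())]

Step-by-step:
emit(0) @ H2 ⇒ out+=0
ask @ H1 ⇒ 7
H0 returns (-138, ())
H1 returns (-138, ())
H2 returns [0, (-138, ())]
= [0, (-138, ())]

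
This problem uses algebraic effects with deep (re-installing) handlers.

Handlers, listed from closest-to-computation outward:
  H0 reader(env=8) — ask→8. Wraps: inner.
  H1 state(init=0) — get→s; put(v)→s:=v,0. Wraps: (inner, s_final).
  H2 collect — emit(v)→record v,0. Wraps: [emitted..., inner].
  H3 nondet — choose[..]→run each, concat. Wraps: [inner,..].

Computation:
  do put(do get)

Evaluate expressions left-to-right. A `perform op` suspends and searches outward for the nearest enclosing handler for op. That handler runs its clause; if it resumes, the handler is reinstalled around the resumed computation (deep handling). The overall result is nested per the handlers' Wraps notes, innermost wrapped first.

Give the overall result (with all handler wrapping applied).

Working:
get @ H1 ⇒ 0
put(0) @ H1 ⇒ s:=0
H0 returns 0
H1 returns (0, 0)
H2 returns [(0, 0)]
H3 returns [[(0, 0)]]
= [[(0, 0)]]

Answer: [[(0, 0)]]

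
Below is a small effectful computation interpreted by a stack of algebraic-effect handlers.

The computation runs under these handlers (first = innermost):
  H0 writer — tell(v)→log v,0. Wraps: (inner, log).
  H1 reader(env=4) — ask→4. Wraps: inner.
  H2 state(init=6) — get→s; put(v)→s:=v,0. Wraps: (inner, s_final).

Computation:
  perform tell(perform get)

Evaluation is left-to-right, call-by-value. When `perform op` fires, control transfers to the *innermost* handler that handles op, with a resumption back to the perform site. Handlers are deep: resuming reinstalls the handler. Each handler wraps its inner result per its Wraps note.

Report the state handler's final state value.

Evaluation trace:
get @ H2 ⇒ 6
tell(6) @ H0 ⇒ log+=6
H0 returns (0, (6))
H1 returns (0, (6))
H2 returns ((0, (6)), 6)
= ((0, (6)), 6)

Answer: 6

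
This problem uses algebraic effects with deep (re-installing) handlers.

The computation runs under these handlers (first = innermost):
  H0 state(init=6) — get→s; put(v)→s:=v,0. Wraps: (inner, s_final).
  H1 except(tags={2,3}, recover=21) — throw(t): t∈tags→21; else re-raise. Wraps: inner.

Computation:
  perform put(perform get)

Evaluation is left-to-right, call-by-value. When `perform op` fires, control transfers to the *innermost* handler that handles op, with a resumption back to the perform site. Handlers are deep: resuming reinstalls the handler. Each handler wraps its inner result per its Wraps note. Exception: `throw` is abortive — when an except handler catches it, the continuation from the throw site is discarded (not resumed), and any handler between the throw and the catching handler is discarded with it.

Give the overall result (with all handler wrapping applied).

Answer: (0, 6)

Step-by-step:
get @ H0 ⇒ 6
put(6) @ H0 ⇒ s:=6
H0 returns (0, 6)
H1 returns (0, 6)
= (0, 6)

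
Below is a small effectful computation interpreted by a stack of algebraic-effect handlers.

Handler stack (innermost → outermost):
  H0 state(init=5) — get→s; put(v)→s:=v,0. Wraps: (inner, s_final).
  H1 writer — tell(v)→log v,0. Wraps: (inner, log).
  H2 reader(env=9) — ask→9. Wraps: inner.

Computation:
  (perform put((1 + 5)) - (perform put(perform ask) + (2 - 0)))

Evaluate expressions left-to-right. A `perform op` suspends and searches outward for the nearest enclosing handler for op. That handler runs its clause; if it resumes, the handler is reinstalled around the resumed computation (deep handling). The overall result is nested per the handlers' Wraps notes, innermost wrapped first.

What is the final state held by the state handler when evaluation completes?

Answer: 9

Working:
put(6) @ H0 ⇒ s:=6
ask @ H2 ⇒ 9
put(9) @ H0 ⇒ s:=9
H0 returns (-2, 9)
H1 returns ((-2, 9), ())
H2 returns ((-2, 9), ())
= ((-2, 9), ())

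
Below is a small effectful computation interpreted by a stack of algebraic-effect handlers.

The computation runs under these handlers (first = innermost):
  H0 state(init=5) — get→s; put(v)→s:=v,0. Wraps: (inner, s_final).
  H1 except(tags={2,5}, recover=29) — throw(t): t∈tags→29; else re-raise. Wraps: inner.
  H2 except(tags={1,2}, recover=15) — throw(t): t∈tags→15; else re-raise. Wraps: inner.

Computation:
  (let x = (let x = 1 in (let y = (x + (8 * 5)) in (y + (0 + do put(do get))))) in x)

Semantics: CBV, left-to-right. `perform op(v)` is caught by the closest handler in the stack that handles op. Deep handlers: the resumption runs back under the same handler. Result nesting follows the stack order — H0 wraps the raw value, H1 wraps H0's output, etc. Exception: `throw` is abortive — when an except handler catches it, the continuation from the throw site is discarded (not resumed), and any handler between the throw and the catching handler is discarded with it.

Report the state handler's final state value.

Step-by-step:
get @ H0 ⇒ 5
put(5) @ H0 ⇒ s:=5
H0 returns (41, 5)
H1 returns (41, 5)
H2 returns (41, 5)
= (41, 5)

Answer: 5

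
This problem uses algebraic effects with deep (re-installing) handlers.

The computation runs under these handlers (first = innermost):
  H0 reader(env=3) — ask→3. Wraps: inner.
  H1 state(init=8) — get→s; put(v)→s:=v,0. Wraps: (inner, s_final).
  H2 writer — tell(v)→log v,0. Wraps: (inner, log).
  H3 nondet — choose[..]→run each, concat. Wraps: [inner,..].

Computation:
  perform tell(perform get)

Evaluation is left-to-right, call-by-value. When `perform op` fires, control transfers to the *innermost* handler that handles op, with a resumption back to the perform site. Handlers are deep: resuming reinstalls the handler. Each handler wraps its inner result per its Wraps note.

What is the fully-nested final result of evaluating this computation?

Working:
get @ H1 ⇒ 8
tell(8) @ H2 ⇒ log+=8
H0 returns 0
H1 returns (0, 8)
H2 returns ((0, 8), (8))
H3 returns [((0, 8), (8))]
= [((0, 8), (8))]

Answer: [((0, 8), (8))]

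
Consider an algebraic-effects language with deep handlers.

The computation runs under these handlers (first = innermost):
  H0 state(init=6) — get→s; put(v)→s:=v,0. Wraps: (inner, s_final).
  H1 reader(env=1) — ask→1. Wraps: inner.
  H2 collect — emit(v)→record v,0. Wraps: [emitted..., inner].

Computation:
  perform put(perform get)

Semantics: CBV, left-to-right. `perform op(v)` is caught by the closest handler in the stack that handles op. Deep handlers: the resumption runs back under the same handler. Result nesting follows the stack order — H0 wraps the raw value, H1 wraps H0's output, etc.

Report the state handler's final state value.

Evaluation trace:
get @ H0 ⇒ 6
put(6) @ H0 ⇒ s:=6
H0 returns (0, 6)
H1 returns (0, 6)
H2 returns [(0, 6)]
= [(0, 6)]

Answer: 6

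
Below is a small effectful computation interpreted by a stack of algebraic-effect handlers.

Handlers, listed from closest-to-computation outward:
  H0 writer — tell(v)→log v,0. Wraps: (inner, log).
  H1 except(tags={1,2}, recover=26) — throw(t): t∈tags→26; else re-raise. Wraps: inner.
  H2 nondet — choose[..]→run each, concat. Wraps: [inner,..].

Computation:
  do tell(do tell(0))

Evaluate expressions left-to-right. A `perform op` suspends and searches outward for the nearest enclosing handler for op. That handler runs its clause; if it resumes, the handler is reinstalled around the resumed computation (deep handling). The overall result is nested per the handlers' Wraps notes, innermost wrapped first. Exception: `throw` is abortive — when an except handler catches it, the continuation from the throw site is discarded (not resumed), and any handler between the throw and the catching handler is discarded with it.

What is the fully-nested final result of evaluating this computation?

Step-by-step:
tell(0) @ H0 ⇒ log+=0
tell(0) @ H0 ⇒ log+=0
H0 returns (0, (0, 0))
H1 returns (0, (0, 0))
H2 returns [(0, (0, 0))]
= [(0, (0, 0))]

Answer: [(0, (0, 0))]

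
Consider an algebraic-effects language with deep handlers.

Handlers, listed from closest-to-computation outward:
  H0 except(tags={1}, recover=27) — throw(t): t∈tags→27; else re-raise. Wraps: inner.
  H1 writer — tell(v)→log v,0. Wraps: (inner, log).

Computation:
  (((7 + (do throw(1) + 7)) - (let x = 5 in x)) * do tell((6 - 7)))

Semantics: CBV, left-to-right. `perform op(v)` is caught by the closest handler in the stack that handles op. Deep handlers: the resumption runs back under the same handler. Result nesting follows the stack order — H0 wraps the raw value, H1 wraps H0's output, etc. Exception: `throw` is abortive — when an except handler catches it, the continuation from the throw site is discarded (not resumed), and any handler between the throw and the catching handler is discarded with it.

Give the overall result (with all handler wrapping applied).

Answer: (27, ())

Step-by-step:
throw(1) @ H0 caught ⇒ 27
H1 returns (27, ())
= (27, ())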